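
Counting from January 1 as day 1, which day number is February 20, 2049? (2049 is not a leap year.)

51

Days in months before February: 31 = 31.
Plus 20 days into February → day 51.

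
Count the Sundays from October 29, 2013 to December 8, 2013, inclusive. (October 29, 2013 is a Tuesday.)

October 29, 2013 is a Tuesday; the first Sunday on or after it is November 3, 2013 (5 days later).
From November 3, 2013 to December 8, 2013: 27 + 8 = 35 days (rest of November, December).
35 ÷ 7 = 5 full weeks with remainder 0, so 5 more Sundays after the first → 6.

6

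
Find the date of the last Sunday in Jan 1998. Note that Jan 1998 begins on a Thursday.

Jan 1998 begins on a Thursday, so the first Sunday is Jan 4 (3 days later).
Jan 1998 has 31 days. Adding weeks: 4, 11, 18, 25 — the last one ≤ 31 is the 25th.

Jan 25, 1998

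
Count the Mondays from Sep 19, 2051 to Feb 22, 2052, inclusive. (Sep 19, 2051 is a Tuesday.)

Sep 19, 2051 is a Tuesday; the first Monday on or after it is Sep 25, 2051 (6 days later).
From Sep 25, 2051 to Feb 22, 2052: 5 + 31 + 30 + 31 + 31 + 22 = 150 days (rest of Sep, Oct, Nov, Dec, Jan, Feb).
150 ÷ 7 = 21 full weeks with remainder 3, so 21 more Mondays after the first → 22.

22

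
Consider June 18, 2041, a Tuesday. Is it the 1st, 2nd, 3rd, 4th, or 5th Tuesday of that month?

3rd

Day 18 falls in week ⌈18/7⌉ of the month.
Days 1–7 hold the 1st Tuesday, 8–14 the 2nd, 15–21 the 3rd, 22–28 the 4th, 29–31 the 5th.
18 is in the range for the 3rd.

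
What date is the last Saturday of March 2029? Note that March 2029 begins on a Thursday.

2029-03-31

March 2029 begins on a Thursday, so the first Saturday is March 3 (2 days later).
March 2029 has 31 days. Adding weeks: 3, 10, 17, 24, 31 — the last one ≤ 31 is the 31st.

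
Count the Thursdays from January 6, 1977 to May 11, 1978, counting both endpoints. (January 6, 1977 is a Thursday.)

January 6, 1977 is a Thursday; the first Thursday on or after it is January 6, 1977.
From January 6, 1977 to May 11, 1978: 359 + 131 = 490 days (rest of 1977, to May 11, 1978 in 1978).
490 ÷ 7 = 70 full weeks with remainder 0, so 70 more Thursdays after the first → 71.

71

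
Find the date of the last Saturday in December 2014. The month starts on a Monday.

27 December 2014

December 2014 begins on a Monday, so the first Saturday is December 6 (5 days later).
December 2014 has 31 days. Adding weeks: 6, 13, 20, 27 — the last one ≤ 31 is the 27th.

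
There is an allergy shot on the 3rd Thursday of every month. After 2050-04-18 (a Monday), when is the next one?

2050-04-21

April 2050 starts on a Friday; its first Thursday is the 7th, so the 3rd Thursday is the 21st — 2050-04-21.
2050-04-21 is after 2050-04-18, so that is the next one.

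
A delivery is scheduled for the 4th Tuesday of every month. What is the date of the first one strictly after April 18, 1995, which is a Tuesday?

April 1995 starts on a Saturday; its first Tuesday is the 4th, so the 4th Tuesday is the 25th — April 25, 1995.
April 25, 1995 is after April 18, 1995, so that is the next one.

April 25, 1995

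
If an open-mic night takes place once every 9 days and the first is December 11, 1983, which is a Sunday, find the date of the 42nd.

December 14, 1984

The 42nd occurrence is 41 intervals after the first: 41 × 9 = 369 days after December 11, 1983.
December has 31 days — 20 days to the end of December leaves 349.
January has 31 days (318 left).
February has 29 days (289 left).
March has 31 days (258 left).
April has 30 days (228 left).
May has 31 days (197 left).
June has 30 days (167 left).
July has 31 days (136 left).
August has 31 days (105 left).
September has 30 days (75 left).
October has 31 days (44 left).
November has 30 days (14 left).
14 days into December → December 14, 1984.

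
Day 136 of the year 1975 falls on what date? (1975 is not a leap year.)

January has 31 days (136 − 31 = 105 remain).
February has 28 days (105 − 28 = 77 remain).
March has 31 days (77 − 31 = 46 remain).
April has 30 days (46 − 30 = 16 remain).
16 into May → May 16.

1975-05-16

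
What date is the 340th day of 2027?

January has 31 days (340 − 31 = 309 remain).
February has 28 days (309 − 28 = 281 remain).
March has 31 days (281 − 31 = 250 remain).
April has 30 days (250 − 30 = 220 remain).
May has 31 days (220 − 31 = 189 remain).
June has 30 days (189 − 30 = 159 remain).
July has 31 days (159 − 31 = 128 remain).
August has 31 days (128 − 31 = 97 remain).
September has 30 days (97 − 30 = 67 remain).
October has 31 days (67 − 31 = 36 remain).
November has 30 days (36 − 30 = 6 remain).
6 into December → December 6.

2027-12-06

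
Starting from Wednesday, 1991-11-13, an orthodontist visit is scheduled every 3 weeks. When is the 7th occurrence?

The 7th occurrence is 6 intervals after the first: 6 × 21 = 126 days after 1991-11-13.
November has 30 days — 17 days to the end of November leaves 109.
December has 31 days (78 left).
January has 31 days (47 left).
February has 29 days (18 left).
18 days into March → 1992-03-18.

1992-03-18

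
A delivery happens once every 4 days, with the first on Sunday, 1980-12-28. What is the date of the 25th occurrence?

The 25th occurrence is 24 intervals after the first: 24 × 4 = 96 days after 1980-12-28.
December has 31 days — 3 days to the end of December leaves 93.
January has 31 days (62 left).
February has 28 days (34 left).
March has 31 days (3 left).
3 days into April → 1981-04-03.

1981-04-03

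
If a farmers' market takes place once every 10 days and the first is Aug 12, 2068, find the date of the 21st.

The 21st occurrence is 20 intervals after the first: 20 × 10 = 200 days after Aug 12, 2068.
Aug has 31 days — 19 days to the end of Aug leaves 181.
Sep has 30 days (151 left).
Oct has 31 days (120 left).
Nov has 30 days (90 left).
Dec has 31 days (59 left).
Jan has 31 days (28 left).
28 days into Feb → Feb 28, 2069.

Feb 28, 2069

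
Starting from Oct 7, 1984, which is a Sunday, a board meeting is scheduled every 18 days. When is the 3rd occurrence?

Nov 12, 1984

The 3rd occurrence is 2 intervals after the first: 2 × 18 = 36 days after Oct 7, 1984.
Oct has 31 days — 24 days to the end of Oct leaves 12.
12 days into Nov → Nov 12, 1984.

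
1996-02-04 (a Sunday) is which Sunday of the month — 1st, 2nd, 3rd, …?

Day 4 falls in week ⌈4/7⌉ of the month.
Days 1–7 hold the 1st Sunday, 8–14 the 2nd, 15–21 the 3rd, 22–28 the 4th, 29–31 the 5th.
4 is in the range for the 1st.

1st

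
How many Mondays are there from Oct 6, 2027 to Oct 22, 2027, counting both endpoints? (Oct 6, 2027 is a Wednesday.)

Oct 6, 2027 is a Wednesday; the first Monday on or after it is Oct 11, 2027 (5 days later).
From Oct 11, 2027 to Oct 22, 2027 is 22 − 11 = 11 days.
11 ÷ 7 = 1 full weeks with remainder 4, so 1 more Mondays after the first → 2.

2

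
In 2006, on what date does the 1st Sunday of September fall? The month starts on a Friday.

September 2006 begins on a Friday, so the first Sunday is September 3 (2 days later).

2006-09-03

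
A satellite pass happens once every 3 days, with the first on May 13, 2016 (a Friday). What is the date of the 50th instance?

The 50th occurrence is 49 intervals after the first: 49 × 3 = 147 days after May 13, 2016.
May has 31 days — 18 days to the end of May leaves 129.
June has 30 days (99 left).
July has 31 days (68 left).
August has 31 days (37 left).
September has 30 days (7 left).
7 days into October → October 7, 2016.

October 7, 2016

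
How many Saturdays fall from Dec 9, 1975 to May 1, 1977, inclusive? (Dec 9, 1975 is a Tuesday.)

Dec 9, 1975 is a Tuesday; the first Saturday on or after it is Dec 13, 1975 (4 days later).
From Dec 13, 1975 to May 1, 1977: 18 + 366 + 121 = 505 days (rest of 1975, 1976, to May 1, 1977 in 1977).
505 ÷ 7 = 72 full weeks with remainder 1, so 72 more Saturdays after the first → 73.

73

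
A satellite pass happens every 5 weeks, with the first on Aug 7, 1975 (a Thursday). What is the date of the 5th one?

Dec 25, 1975

The 5th occurrence is 4 intervals after the first: 4 × 35 = 140 days after Aug 7, 1975.
Aug has 31 days — 24 days to the end of Aug leaves 116.
Sep has 30 days (86 left).
Oct has 31 days (55 left).
Nov has 30 days (25 left).
25 days into Dec → Dec 25, 1975.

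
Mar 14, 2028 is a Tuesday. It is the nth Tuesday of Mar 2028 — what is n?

2nd

Day 14 falls in week ⌈14/7⌉ of the month.
Days 1–7 hold the 1st Tuesday, 8–14 the 2nd, 15–21 the 3rd, 22–28 the 4th, 29–31 the 5th.
14 is in the range for the 2nd.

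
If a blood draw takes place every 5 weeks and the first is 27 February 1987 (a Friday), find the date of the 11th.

12 February 1988

The 11th occurrence is 10 intervals after the first: 10 × 35 = 350 days after 27 February 1987.
February has 28 days — 1 day to the end of February leaves 349.
March has 31 days (318 left).
April has 30 days (288 left).
May has 31 days (257 left).
June has 30 days (227 left).
July has 31 days (196 left).
August has 31 days (165 left).
September has 30 days (135 left).
October has 31 days (104 left).
November has 30 days (74 left).
December has 31 days (43 left).
January has 31 days (12 left).
12 days into February → 12 February 1988.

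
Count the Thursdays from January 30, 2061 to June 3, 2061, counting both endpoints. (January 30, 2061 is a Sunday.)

18

January 30, 2061 is a Sunday; the first Thursday on or after it is February 3, 2061 (4 days later).
From February 3, 2061 to June 3, 2061: 25 + 31 + 30 + 31 + 3 = 120 days (rest of February, March, April, May, June).
120 ÷ 7 = 17 full weeks with remainder 1, so 17 more Thursdays after the first → 18.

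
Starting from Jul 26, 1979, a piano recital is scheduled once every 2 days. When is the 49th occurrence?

Oct 30, 1979

The 49th occurrence is 48 intervals after the first: 48 × 2 = 96 days after Jul 26, 1979.
Jul has 31 days — 5 days to the end of Jul leaves 91.
Aug has 31 days (60 left).
Sep has 30 days (30 left).
30 days into Oct → Oct 30, 1979.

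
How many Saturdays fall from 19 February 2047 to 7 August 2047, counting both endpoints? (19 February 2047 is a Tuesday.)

19 February 2047 is a Tuesday; the first Saturday on or after it is 23 February 2047 (4 days later).
From 23 February 2047 to 7 August 2047: 5 + 31 + 30 + 31 + 30 + 31 + 7 = 165 days (rest of February, March, April, May, June, July, August).
165 ÷ 7 = 23 full weeks with remainder 4, so 23 more Saturdays after the first → 24.

24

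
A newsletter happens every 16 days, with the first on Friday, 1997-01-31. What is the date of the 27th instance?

The 27th occurrence is 26 intervals after the first: 26 × 16 = 416 days after 1997-01-31.
January has 31 days — 0 days to the end of January leaves 416.
From end of January to end of 1997 is 334 days (82 left).
January has 31 days (51 left).
February has 28 days (23 left).
23 days into March → 1998-03-23.

1998-03-23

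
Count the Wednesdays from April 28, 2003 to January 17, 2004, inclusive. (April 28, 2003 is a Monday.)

April 28, 2003 is a Monday; the first Wednesday on or after it is April 30, 2003 (2 days later).
From April 30, 2003 to January 17, 2004: 0 + 31 + 30 + 31 + 31 + 30 + 31 + 30 + 31 + 17 = 262 days (rest of April, May, June, July, August, September, October, November, December, January).
262 ÷ 7 = 37 full weeks with remainder 3, so 37 more Wednesdays after the first → 38.

38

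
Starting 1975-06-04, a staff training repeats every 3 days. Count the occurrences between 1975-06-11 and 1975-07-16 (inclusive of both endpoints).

Occurrences land 3·i days after 1975-06-04 for i = 0, 1, 2, …
1975-06-11 is 7 days after the start; 7 ÷ 3 = 2 remainder 1; since the remainder is 1, round up to i = 3. First occurrence in the window: #4 on 1975-06-13 (3×3 = 9 days in).
1975-07-16 is 42 days after the start; 42 ÷ 3 = 14 remainder 0. Last occurrence in the window: #15 on 1975-07-16.
Occurrences #4 through #15: 12 in total.

12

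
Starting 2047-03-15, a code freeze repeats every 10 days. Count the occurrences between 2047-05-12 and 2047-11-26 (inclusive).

Occurrences land 10·i days after 2047-03-15 for i = 0, 1, 2, …
2047-05-12 is 58 days after the start; 58 ÷ 10 = 5 remainder 8; since the remainder is 8, round up to i = 6. First occurrence in the window: #7 on 2047-05-14 (6×10 = 60 days in).
2047-11-26 is 256 days after the start; 256 ÷ 10 = 25 remainder 6. Last occurrence in the window: #26 on 2047-11-20.
Occurrences #7 through #26: 20 in total.

20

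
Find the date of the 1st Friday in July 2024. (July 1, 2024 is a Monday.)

July 2024 begins on a Monday, so the first Friday is July 5 (4 days later).

5 July 2024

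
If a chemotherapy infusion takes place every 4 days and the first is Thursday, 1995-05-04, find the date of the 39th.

1995-10-03

The 39th occurrence is 38 intervals after the first: 38 × 4 = 152 days after 1995-05-04.
May has 31 days — 27 days to the end of May leaves 125.
June has 30 days (95 left).
July has 31 days (64 left).
August has 31 days (33 left).
September has 30 days (3 left).
3 days into October → 1995-10-03.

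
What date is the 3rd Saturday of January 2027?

2027-01-16

The first Saturday of January 2027 is January 2.
The 3rd Saturday is 2 weeks later: 2 + 14 = 16.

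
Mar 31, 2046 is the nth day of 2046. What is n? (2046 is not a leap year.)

90

Days in months before Mar: 31 + 28 = 59.
Plus 31 days into Mar → day 90.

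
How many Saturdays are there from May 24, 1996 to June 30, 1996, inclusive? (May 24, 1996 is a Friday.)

6

May 24, 1996 is a Friday; the first Saturday on or after it is May 25, 1996 (1 day later).
From May 25, 1996 to June 30, 1996: 6 + 30 = 36 days (rest of May, June).
36 ÷ 7 = 5 full weeks with remainder 1, so 5 more Saturdays after the first → 6.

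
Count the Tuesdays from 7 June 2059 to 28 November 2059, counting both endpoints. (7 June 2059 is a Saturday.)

7 June 2059 is a Saturday; the first Tuesday on or after it is 10 June 2059 (3 days later).
From 10 June 2059 to 28 November 2059: 20 + 31 + 31 + 30 + 31 + 28 = 171 days (rest of June, July, August, September, October, November).
171 ÷ 7 = 24 full weeks with remainder 3, so 24 more Tuesdays after the first → 25.

25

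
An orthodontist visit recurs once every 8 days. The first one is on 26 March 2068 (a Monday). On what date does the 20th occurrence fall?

The 20th occurrence is 19 intervals after the first: 19 × 8 = 152 days after 26 March 2068.
March has 31 days — 5 days to the end of March leaves 147.
April has 30 days (117 left).
May has 31 days (86 left).
June has 30 days (56 left).
July has 31 days (25 left).
25 days into August → 25 August 2068.

25 August 2068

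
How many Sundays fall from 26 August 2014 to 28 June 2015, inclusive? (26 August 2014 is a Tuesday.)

26 August 2014 is a Tuesday; the first Sunday on or after it is 31 August 2014 (5 days later).
From 31 August 2014 to 28 June 2015: 0 + 30 + 31 + 30 + 31 + 31 + 28 + 31 + 30 + 31 + 28 = 301 days (rest of August, September, October, November, December, January, February, March, April, May, June).
301 ÷ 7 = 43 full weeks with remainder 0, so 43 more Sundays after the first → 44.

44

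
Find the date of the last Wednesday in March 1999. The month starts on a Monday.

March 31, 1999

March 1999 begins on a Monday, so the first Wednesday is March 3 (2 days later).
March 1999 has 31 days. Adding weeks: 3, 10, 17, 24, 31 — the last one ≤ 31 is the 31st.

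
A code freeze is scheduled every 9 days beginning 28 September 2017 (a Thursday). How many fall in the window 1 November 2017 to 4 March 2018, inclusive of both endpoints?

14

Occurrences land 9·i days after 28 September 2017 for i = 0, 1, 2, …
1 November 2017 is 34 days after the start; 34 ÷ 9 = 3 remainder 7; since the remainder is 7, round up to i = 4. First occurrence in the window: #5 on 3 November 2017 (4×9 = 36 days in).
4 March 2018 is 157 days after the start; 157 ÷ 9 = 17 remainder 4. Last occurrence in the window: #18 on 28 February 2018.
Occurrences #5 through #18: 14 in total.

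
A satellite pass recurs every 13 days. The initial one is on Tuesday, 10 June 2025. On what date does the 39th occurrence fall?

The 39th occurrence is 38 intervals after the first: 38 × 13 = 494 days after 10 June 2025.
June has 30 days — 20 days to the end of June leaves 474.
From end of June to end of 2025 is 184 days (290 left).
January has 31 days (259 left).
February has 28 days (231 left).
March has 31 days (200 left).
April has 30 days (170 left).
May has 31 days (139 left).
June has 30 days (109 left).
July has 31 days (78 left).
August has 31 days (47 left).
September has 30 days (17 left).
17 days into October → 17 October 2026.

17 October 2026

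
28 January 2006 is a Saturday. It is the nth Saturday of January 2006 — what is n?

Day 28 falls in week ⌈28/7⌉ of the month.
Days 1–7 hold the 1st Saturday, 8–14 the 2nd, 15–21 the 3rd, 22–28 the 4th, 29–31 the 5th.
28 is in the range for the 4th.

4th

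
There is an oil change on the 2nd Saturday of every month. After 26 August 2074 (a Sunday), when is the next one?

8 September 2074

August 2074 starts on a Wednesday; its first Saturday is the 4th, so the 2nd Saturday is the 11th — 11 August 2074.
That is not after 26 August 2074, so look at September 2074.
September 2074 starts on a Saturday; its first Saturday is the 1st, so the 2nd Saturday is the 8th — 8 September 2074.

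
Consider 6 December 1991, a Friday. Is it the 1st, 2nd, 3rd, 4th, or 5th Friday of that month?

Day 6 falls in week ⌈6/7⌉ of the month.
Days 1–7 hold the 1st Friday, 8–14 the 2nd, 15–21 the 3rd, 22–28 the 4th, 29–31 the 5th.
6 is in the range for the 1st.

1st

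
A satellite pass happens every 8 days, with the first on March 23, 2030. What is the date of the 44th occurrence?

March 2, 2031

The 44th occurrence is 43 intervals after the first: 43 × 8 = 344 days after March 23, 2030.
March has 31 days — 8 days to the end of March leaves 336.
April has 30 days (306 left).
May has 31 days (275 left).
June has 30 days (245 left).
July has 31 days (214 left).
August has 31 days (183 left).
September has 30 days (153 left).
October has 31 days (122 left).
November has 30 days (92 left).
December has 31 days (61 left).
January has 31 days (30 left).
February has 28 days (2 left).
2 days into March → March 2, 2031.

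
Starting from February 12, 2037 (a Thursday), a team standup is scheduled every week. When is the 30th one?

The 30th occurrence is 29 intervals after the first: 29 × 7 = 203 days after February 12, 2037.
February has 28 days — 16 days to the end of February leaves 187.
March has 31 days (156 left).
April has 30 days (126 left).
May has 31 days (95 left).
June has 30 days (65 left).
July has 31 days (34 left).
August has 31 days (3 left).
3 days into September → September 3, 2037.

September 3, 2037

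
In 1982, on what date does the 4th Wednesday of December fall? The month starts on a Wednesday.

1982-12-22

December 1982 begins on a Wednesday, so the first Wednesday is December 1.
The 4th Wednesday is 3 weeks later: 1 + 21 = 22.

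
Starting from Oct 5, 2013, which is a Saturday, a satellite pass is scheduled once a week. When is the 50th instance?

The 50th occurrence is 49 intervals after the first: 49 × 7 = 343 days after Oct 5, 2013.
Oct has 31 days — 26 days to the end of Oct leaves 317.
Nov has 30 days (287 left).
Dec has 31 days (256 left).
Jan has 31 days (225 left).
Feb has 28 days (197 left).
Mar has 31 days (166 left).
Apr has 30 days (136 left).
May has 31 days (105 left).
Jun has 30 days (75 left).
Jul has 31 days (44 left).
Aug has 31 days (13 left).
13 days into Sep → Sep 13, 2014.

Sep 13, 2014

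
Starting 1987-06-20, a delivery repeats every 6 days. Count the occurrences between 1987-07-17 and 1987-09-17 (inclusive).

Occurrences land 6·i days after 1987-06-20 for i = 0, 1, 2, …
1987-07-17 is 27 days after the start; 27 ÷ 6 = 4 remainder 3; since the remainder is 3, round up to i = 5. First occurrence in the window: #6 on 1987-07-20 (5×6 = 30 days in).
1987-09-17 is 89 days after the start; 89 ÷ 6 = 14 remainder 5. Last occurrence in the window: #15 on 1987-09-12.
Occurrences #6 through #15: 10 in total.

10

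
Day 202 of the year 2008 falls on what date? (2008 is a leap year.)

Jul 20, 2008

Jan has 31 days (202 − 31 = 171 remain).
Feb has 29 days (171 − 29 = 142 remain).
Mar has 31 days (142 − 31 = 111 remain).
Apr has 30 days (111 − 30 = 81 remain).
May has 31 days (81 − 31 = 50 remain).
Jun has 30 days (50 − 30 = 20 remain).
20 into Jul → Jul 20.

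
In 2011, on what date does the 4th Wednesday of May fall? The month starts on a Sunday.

May 2011 begins on a Sunday, so the first Wednesday is May 4 (3 days later).
The 4th Wednesday is 3 weeks later: 4 + 21 = 25.

May 25, 2011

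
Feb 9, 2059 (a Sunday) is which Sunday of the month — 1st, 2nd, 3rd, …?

Day 9 falls in week ⌈9/7⌉ of the month.
Days 1–7 hold the 1st Sunday, 8–14 the 2nd, 15–21 the 3rd, 22–28 the 4th, 29–31 the 5th.
9 is in the range for the 2nd.

2nd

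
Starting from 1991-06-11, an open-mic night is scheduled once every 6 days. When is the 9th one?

The 9th occurrence is 8 intervals after the first: 8 × 6 = 48 days after 1991-06-11.
June has 30 days — 19 days to the end of June leaves 29.
29 days into July → 1991-07-29.

1991-07-29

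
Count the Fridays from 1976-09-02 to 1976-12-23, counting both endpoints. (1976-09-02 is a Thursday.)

16

1976-09-02 is a Thursday; the first Friday on or after it is 1976-09-03 (1 day later).
From 1976-09-03 to 1976-12-23: 27 + 31 + 30 + 23 = 111 days (rest of September, October, November, December).
111 ÷ 7 = 15 full weeks with remainder 6, so 15 more Fridays after the first → 16.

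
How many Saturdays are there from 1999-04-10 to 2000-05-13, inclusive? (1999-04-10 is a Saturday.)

58

1999-04-10 is a Saturday; the first Saturday on or after it is 1999-04-10.
From 1999-04-10 to 2000-05-13: 265 + 134 = 399 days (rest of 1999, to 2000-05-13 in 2000).
399 ÷ 7 = 57 full weeks with remainder 0, so 57 more Saturdays after the first → 58.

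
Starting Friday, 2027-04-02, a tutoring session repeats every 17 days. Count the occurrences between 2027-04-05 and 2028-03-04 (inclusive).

19

Occurrences land 17·i days after 2027-04-02 for i = 0, 1, 2, …
2027-04-05 is 3 days after the start; 3 ÷ 17 = 0 remainder 3; since the remainder is 3, round up to i = 1. First occurrence in the window: #2 on 2027-04-19 (1×17 = 17 days in).
2028-03-04 is 337 days after the start; 337 ÷ 17 = 19 remainder 14. Last occurrence in the window: #20 on 2028-02-19.
Occurrences #2 through #20: 19 in total.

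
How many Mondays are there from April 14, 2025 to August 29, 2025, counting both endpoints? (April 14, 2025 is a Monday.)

20

April 14, 2025 is a Monday; the first Monday on or after it is April 14, 2025.
From April 14, 2025 to August 29, 2025: 16 + 31 + 30 + 31 + 29 = 137 days (rest of April, May, June, July, August).
137 ÷ 7 = 19 full weeks with remainder 4, so 19 more Mondays after the first → 20.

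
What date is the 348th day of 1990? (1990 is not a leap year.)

Jan has 31 days (348 − 31 = 317 remain).
Feb has 28 days (317 − 28 = 289 remain).
Mar has 31 days (289 − 31 = 258 remain).
Apr has 30 days (258 − 30 = 228 remain).
May has 31 days (228 − 31 = 197 remain).
Jun has 30 days (197 − 30 = 167 remain).
Jul has 31 days (167 − 31 = 136 remain).
Aug has 31 days (136 − 31 = 105 remain).
Sep has 30 days (105 − 30 = 75 remain).
Oct has 31 days (75 − 31 = 44 remain).
Nov has 30 days (44 − 30 = 14 remain).
14 into Dec → Dec 14.

Dec 14, 1990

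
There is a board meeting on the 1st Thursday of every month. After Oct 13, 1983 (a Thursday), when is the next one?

Nov 3, 1983

Oct 1983 starts on a Saturday, so its 1st Thursday is Oct 6, 1983 (5 days in).
That is not after Oct 13, 1983, so look at Nov 1983.
Nov 1983 starts on a Tuesday, so its 1st Thursday is Nov 3, 1983 (2 days in).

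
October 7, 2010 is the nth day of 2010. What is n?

Days in months before October: 31 + 28 + 31 + 30 + 31 + 30 + 31 + 31 + 30 = 273.
Plus 7 days into October → day 280.

280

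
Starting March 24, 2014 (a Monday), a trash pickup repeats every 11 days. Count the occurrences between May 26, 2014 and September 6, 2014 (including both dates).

10

Occurrences land 11·i days after March 24, 2014 for i = 0, 1, 2, …
May 26, 2014 is 63 days after the start; 63 ÷ 11 = 5 remainder 8; since the remainder is 8, round up to i = 6. First occurrence in the window: #7 on May 29, 2014 (6×11 = 66 days in).
September 6, 2014 is 166 days after the start; 166 ÷ 11 = 15 remainder 1. Last occurrence in the window: #16 on September 5, 2014.
Occurrences #7 through #16: 10 in total.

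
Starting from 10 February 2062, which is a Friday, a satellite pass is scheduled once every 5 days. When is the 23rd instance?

The 23rd occurrence is 22 intervals after the first: 22 × 5 = 110 days after 10 February 2062.
February has 28 days — 18 days to the end of February leaves 92.
March has 31 days (61 left).
April has 30 days (31 left).
31 days into May → 31 May 2062.

31 May 2062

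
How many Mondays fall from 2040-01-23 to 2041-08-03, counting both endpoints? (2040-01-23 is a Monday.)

80

2040-01-23 is a Monday; the first Monday on or after it is 2040-01-23.
From 2040-01-23 to 2041-08-03: 343 + 215 = 558 days (rest of 2040, to 2041-08-03 in 2041).
558 ÷ 7 = 79 full weeks with remainder 5, so 79 more Mondays after the first → 80.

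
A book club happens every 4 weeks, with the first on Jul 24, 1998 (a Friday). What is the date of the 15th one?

The 15th occurrence is 14 intervals after the first: 14 × 28 = 392 days after Jul 24, 1998.
Jul has 31 days — 7 days to the end of Jul leaves 385.
Aug has 31 days (354 left).
Sep has 30 days (324 left).
Oct has 31 days (293 left).
Nov has 30 days (263 left).
Dec has 31 days (232 left).
Jan has 31 days (201 left).
Feb has 28 days (173 left).
Mar has 31 days (142 left).
Apr has 30 days (112 left).
May has 31 days (81 left).
Jun has 30 days (51 left).
Jul has 31 days (20 left).
20 days into Aug → Aug 20, 1999.

Aug 20, 1999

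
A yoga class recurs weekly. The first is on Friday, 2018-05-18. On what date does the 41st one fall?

2019-02-22

The 41st occurrence is 40 intervals after the first: 40 × 7 = 280 days after 2018-05-18.
May has 31 days — 13 days to the end of May leaves 267.
June has 30 days (237 left).
July has 31 days (206 left).
August has 31 days (175 left).
September has 30 days (145 left).
October has 31 days (114 left).
November has 30 days (84 left).
December has 31 days (53 left).
January has 31 days (22 left).
22 days into February → 2019-02-22.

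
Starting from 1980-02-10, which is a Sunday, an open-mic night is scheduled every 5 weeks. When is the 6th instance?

1980-08-03

The 6th occurrence is 5 intervals after the first: 5 × 35 = 175 days after 1980-02-10.
February has 29 days — 19 days to the end of February leaves 156.
March has 31 days (125 left).
April has 30 days (95 left).
May has 31 days (64 left).
June has 30 days (34 left).
July has 31 days (3 left).
3 days into August → 1980-08-03.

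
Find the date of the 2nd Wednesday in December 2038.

2038-12-08

The first Wednesday of December 2038 is December 1.
The 2nd Wednesday is 1 weeks later: 1 + 7 = 8.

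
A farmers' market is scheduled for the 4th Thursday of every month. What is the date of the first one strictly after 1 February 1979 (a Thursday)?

February 1979 starts on a Thursday; its first Thursday is the 1st, so the 4th Thursday is the 22nd — 22 February 1979.
22 February 1979 is after 1 February 1979, so that is the next one.

22 February 1979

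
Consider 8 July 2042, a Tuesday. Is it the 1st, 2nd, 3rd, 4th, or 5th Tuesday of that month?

Day 8 falls in week ⌈8/7⌉ of the month.
Days 1–7 hold the 1st Tuesday, 8–14 the 2nd, 15–21 the 3rd, 22–28 the 4th, 29–31 the 5th.
8 is in the range for the 2nd.

2nd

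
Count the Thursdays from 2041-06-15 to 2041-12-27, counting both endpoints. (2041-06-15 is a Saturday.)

28

2041-06-15 is a Saturday; the first Thursday on or after it is 2041-06-20 (5 days later).
From 2041-06-20 to 2041-12-27: 10 + 31 + 31 + 30 + 31 + 30 + 27 = 190 days (rest of June, July, August, September, October, November, December).
190 ÷ 7 = 27 full weeks with remainder 1, so 27 more Thursdays after the first → 28.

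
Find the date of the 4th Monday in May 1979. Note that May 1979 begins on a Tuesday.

May 28, 1979

May 1979 begins on a Tuesday, so the first Monday is May 7 (6 days later).
The 4th Monday is 3 weeks later: 7 + 21 = 28.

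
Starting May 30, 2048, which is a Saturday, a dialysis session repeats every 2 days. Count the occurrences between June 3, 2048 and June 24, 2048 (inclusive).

Occurrences land 2·i days after May 30, 2048 for i = 0, 1, 2, …
June 3, 2048 is 4 days after the start; 4 ÷ 2 = 2 remainder 0. First occurrence in the window: #3 on June 3, 2048 (2×2 = 4 days in).
June 24, 2048 is 25 days after the start; 25 ÷ 2 = 12 remainder 1. Last occurrence in the window: #13 on June 23, 2048.
Occurrences #3 through #13: 11 in total.

11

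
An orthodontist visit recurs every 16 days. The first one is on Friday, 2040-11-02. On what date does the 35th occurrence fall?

2042-04-30

The 35th occurrence is 34 intervals after the first: 34 × 16 = 544 days after 2040-11-02.
November has 30 days — 28 days to the end of November leaves 516.
From end of November to end of 2040 is 31 days (485 left).
2041 has 365 days (120 left).
January has 31 days (89 left).
February has 28 days (61 left).
March has 31 days (30 left).
30 days into April → 2042-04-30.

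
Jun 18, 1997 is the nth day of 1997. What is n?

Days in months before Jun: 31 + 28 + 31 + 30 + 31 = 151.
Plus 18 days into Jun → day 169.

169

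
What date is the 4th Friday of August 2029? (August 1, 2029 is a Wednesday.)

August 24, 2029

August 2029 begins on a Wednesday, so the first Friday is August 3 (2 days later).
The 4th Friday is 3 weeks later: 3 + 21 = 24.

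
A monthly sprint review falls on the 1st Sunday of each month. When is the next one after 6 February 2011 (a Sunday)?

February 2011 starts on a Tuesday, so its 1st Sunday is 6 February 2011 (5 days in).
That is not after 6 February 2011, so look at March 2011.
March 2011 starts on a Tuesday, so its 1st Sunday is 6 March 2011 (5 days in).

6 March 2011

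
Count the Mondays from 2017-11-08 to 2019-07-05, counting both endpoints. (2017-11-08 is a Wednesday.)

86

2017-11-08 is a Wednesday; the first Monday on or after it is 2017-11-13 (5 days later).
From 2017-11-13 to 2019-07-05: 48 + 365 + 186 = 599 days (rest of 2017, 2018, to 2019-07-05 in 2019).
599 ÷ 7 = 85 full weeks with remainder 4, so 85 more Mondays after the first → 86.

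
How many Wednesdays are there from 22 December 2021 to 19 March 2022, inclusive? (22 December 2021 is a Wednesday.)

13

22 December 2021 is a Wednesday; the first Wednesday on or after it is 22 December 2021.
From 22 December 2021 to 19 March 2022: 9 + 31 + 28 + 19 = 87 days (rest of December, January, February, March).
87 ÷ 7 = 12 full weeks with remainder 3, so 12 more Wednesdays after the first → 13.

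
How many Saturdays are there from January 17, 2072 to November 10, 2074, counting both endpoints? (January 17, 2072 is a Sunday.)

January 17, 2072 is a Sunday; the first Saturday on or after it is January 23, 2072 (6 days later).
From January 23, 2072 to November 10, 2074: 343 + 365 + 314 = 1022 days (rest of 2072, 2073, to November 10, 2074 in 2074).
1022 ÷ 7 = 146 full weeks with remainder 0, so 146 more Saturdays after the first → 147.

147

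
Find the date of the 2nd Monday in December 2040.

The first Monday of December 2040 is December 3.
The 2nd Monday is 1 weeks later: 3 + 7 = 10.

10 December 2040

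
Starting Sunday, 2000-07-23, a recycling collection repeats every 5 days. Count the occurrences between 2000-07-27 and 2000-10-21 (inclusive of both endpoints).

Occurrences land 5·i days after 2000-07-23 for i = 0, 1, 2, …
2000-07-27 is 4 days after the start; 4 ÷ 5 = 0 remainder 4; since the remainder is 4, round up to i = 1. First occurrence in the window: #2 on 2000-07-28 (1×5 = 5 days in).
2000-10-21 is 90 days after the start; 90 ÷ 5 = 18 remainder 0. Last occurrence in the window: #19 on 2000-10-21.
Occurrences #2 through #19: 18 in total.

18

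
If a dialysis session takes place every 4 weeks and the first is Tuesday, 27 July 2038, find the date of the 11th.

3 May 2039

The 11th occurrence is 10 intervals after the first: 10 × 28 = 280 days after 27 July 2038.
July has 31 days — 4 days to the end of July leaves 276.
August has 31 days (245 left).
September has 30 days (215 left).
October has 31 days (184 left).
November has 30 days (154 left).
December has 31 days (123 left).
January has 31 days (92 left).
February has 28 days (64 left).
March has 31 days (33 left).
April has 30 days (3 left).
3 days into May → 3 May 2039.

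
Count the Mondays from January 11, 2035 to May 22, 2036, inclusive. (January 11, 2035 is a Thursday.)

January 11, 2035 is a Thursday; the first Monday on or after it is January 15, 2035 (4 days later).
From January 15, 2035 to May 22, 2036: 350 + 143 = 493 days (rest of 2035, to May 22, 2036 in 2036).
493 ÷ 7 = 70 full weeks with remainder 3, so 70 more Mondays after the first → 71.

71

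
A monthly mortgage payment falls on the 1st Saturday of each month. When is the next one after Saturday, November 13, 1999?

December 4, 1999

November 1999 starts on a Monday, so its 1st Saturday is November 6, 1999 (5 days in).
That is not after November 13, 1999, so look at December 1999.
December 1999 starts on a Wednesday, so its 1st Saturday is December 4, 1999 (3 days in).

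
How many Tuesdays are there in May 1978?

May 1, 1978 is a Monday; the first Tuesday on or after it is May 2, 1978 (1 day later).
From May 2, 1978 to May 31, 1978 is 31 − 2 = 29 days.
29 ÷ 7 = 4 full weeks with remainder 1, so 4 more Tuesdays after the first → 5.

5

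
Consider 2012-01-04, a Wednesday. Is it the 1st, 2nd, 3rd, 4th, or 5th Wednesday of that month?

Day 4 falls in week ⌈4/7⌉ of the month.
Days 1–7 hold the 1st Wednesday, 8–14 the 2nd, 15–21 the 3rd, 22–28 the 4th, 29–31 the 5th.
4 is in the range for the 1st.

1st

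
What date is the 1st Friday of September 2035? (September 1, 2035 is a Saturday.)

September 2035 begins on a Saturday, so the first Friday is September 7 (6 days later).

September 7, 2035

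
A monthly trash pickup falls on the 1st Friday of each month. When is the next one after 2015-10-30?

2015-11-06

October 2015 starts on a Thursday, so its 1st Friday is 2015-10-02 (1 day in).
That is not after 2015-10-30, so look at November 2015.
November 2015 starts on a Sunday, so its 1st Friday is 2015-11-06 (5 days in).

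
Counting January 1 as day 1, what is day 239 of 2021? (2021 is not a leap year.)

Jan has 31 days (239 − 31 = 208 remain).
Feb has 28 days (208 − 28 = 180 remain).
Mar has 31 days (180 − 31 = 149 remain).
Apr has 30 days (149 − 30 = 119 remain).
May has 31 days (119 − 31 = 88 remain).
Jun has 30 days (88 − 30 = 58 remain).
Jul has 31 days (58 − 31 = 27 remain).
27 into Aug → Aug 27.

Aug 27, 2021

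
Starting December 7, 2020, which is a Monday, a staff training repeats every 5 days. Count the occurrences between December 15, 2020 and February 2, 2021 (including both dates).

10

Occurrences land 5·i days after December 7, 2020 for i = 0, 1, 2, …
December 15, 2020 is 8 days after the start; 8 ÷ 5 = 1 remainder 3; since the remainder is 3, round up to i = 2. First occurrence in the window: #3 on December 17, 2020 (2×5 = 10 days in).
February 2, 2021 is 57 days after the start; 57 ÷ 5 = 11 remainder 2. Last occurrence in the window: #12 on January 31, 2021.
Occurrences #3 through #12: 10 in total.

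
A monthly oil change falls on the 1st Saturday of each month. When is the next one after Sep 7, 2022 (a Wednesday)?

Oct 1, 2022

Sep 2022 starts on a Thursday, so its 1st Saturday is Sep 3, 2022 (2 days in).
That is not after Sep 7, 2022, so look at Oct 2022.
Oct 2022 starts on a Saturday, so its 1st Saturday is Oct 1, 2022.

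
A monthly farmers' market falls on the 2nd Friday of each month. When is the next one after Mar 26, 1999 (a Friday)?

Apr 9, 1999

Mar 1999 starts on a Monday; its first Friday is the 5th, so the 2nd Friday is the 12th — Mar 12, 1999.
That is not after Mar 26, 1999, so look at Apr 1999.
Apr 1999 starts on a Thursday; its first Friday is the 2nd, so the 2nd Friday is the 9th — Apr 9, 1999.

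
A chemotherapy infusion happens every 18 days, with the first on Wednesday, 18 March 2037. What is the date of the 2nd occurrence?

The 2nd occurrence is 1 interval after the first: 1 × 18 = 18 days after 18 March 2037.
March has 31 days — 13 days to the end of March leaves 5.
5 days into April → 5 April 2037.

5 April 2037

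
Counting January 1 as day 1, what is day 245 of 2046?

January has 31 days (245 − 31 = 214 remain).
February has 28 days (214 − 28 = 186 remain).
March has 31 days (186 − 31 = 155 remain).
April has 30 days (155 − 30 = 125 remain).
May has 31 days (125 − 31 = 94 remain).
June has 30 days (94 − 30 = 64 remain).
July has 31 days (64 − 31 = 33 remain).
August has 31 days (33 − 31 = 2 remain).
2 into September → September 2.

2 September 2046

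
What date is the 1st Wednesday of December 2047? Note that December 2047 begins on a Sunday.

December 4, 2047

December 2047 begins on a Sunday, so the first Wednesday is December 4 (3 days later).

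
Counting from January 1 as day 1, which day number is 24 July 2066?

205

Days in months before July: 31 + 28 + 31 + 30 + 31 + 30 = 181.
Plus 24 days into July → day 205.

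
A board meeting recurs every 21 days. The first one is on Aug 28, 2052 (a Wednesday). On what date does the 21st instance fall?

Oct 22, 2053

The 21st occurrence is 20 intervals after the first: 20 × 21 = 420 days after Aug 28, 2052.
Aug has 31 days — 3 days to the end of Aug leaves 417.
From end of Aug to end of 2052 is 122 days (295 left).
Jan has 31 days (264 left).
Feb has 28 days (236 left).
Mar has 31 days (205 left).
Apr has 30 days (175 left).
May has 31 days (144 left).
Jun has 30 days (114 left).
Jul has 31 days (83 left).
Aug has 31 days (52 left).
Sep has 30 days (22 left).
22 days into Oct → Oct 22, 2053.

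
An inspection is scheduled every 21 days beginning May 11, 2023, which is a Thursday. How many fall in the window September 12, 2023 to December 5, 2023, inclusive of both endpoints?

4

Occurrences land 21·i days after May 11, 2023 for i = 0, 1, 2, …
September 12, 2023 is 124 days after the start; 124 ÷ 21 = 5 remainder 19; since the remainder is 19, round up to i = 6. First occurrence in the window: #7 on September 14, 2023 (6×21 = 126 days in).
December 5, 2023 is 208 days after the start; 208 ÷ 21 = 9 remainder 19. Last occurrence in the window: #10 on November 16, 2023.
Occurrences #7 through #10: 4 in total.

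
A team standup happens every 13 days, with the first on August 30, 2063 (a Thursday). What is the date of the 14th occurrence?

The 14th occurrence is 13 intervals after the first: 13 × 13 = 169 days after August 30, 2063.
August has 31 days — 1 day to the end of August leaves 168.
September has 30 days (138 left).
October has 31 days (107 left).
November has 30 days (77 left).
December has 31 days (46 left).
January has 31 days (15 left).
15 days into February → February 15, 2064.

February 15, 2064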